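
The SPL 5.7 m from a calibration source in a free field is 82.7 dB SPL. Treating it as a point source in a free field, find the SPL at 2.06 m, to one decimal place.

91.5 dB SPL

For a point source in a free field, ΔL = −20·log₁₀(d₂/d₁).
ΔL = −20·log₁₀(2.06/5.7) = 8.84 dB, so L₂ = 82.7 + (8.84) = 91.5 dB SPL.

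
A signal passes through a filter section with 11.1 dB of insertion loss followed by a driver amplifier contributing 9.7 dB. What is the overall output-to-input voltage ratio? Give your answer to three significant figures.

0.851

Net gain = (−11.1) + 9.7 = -1.4 dB.
Voltage ratio = 10^(-1.4/20) = 0.851.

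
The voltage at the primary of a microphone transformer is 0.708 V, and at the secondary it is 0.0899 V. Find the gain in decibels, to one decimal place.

For a voltage ratio, dB = 20·log₁₀(V₂/V₁).
20·log₁₀(0.0899/0.708) = 20·log₁₀(0.1270) = -17.9 dB.

-17.9 dB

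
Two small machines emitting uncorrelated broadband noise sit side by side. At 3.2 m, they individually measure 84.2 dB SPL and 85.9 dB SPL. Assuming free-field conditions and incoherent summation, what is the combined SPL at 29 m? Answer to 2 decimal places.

Combined at 3.2 m: 10·log₁₀(10^(84.2/10)+10^(85.9/10)) = 88.143 dB SPL.
Then apply −20·log₁₀(29/3.2) = -19.145 dB → 69.00 dB SPL.

69.00 dB SPL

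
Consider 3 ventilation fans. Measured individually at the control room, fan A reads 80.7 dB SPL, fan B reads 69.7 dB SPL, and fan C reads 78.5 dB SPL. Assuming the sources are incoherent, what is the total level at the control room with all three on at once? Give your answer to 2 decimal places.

82.96 dB SPL

Uncorrelated sources add in intensity (power), not in dB.
L_total = 10·log₁₀(10^(80.7/10) + 10^(69.7/10) + 10^(78.5/10)) = 10·log₁₀(197600000) = 82.96 dB SPL.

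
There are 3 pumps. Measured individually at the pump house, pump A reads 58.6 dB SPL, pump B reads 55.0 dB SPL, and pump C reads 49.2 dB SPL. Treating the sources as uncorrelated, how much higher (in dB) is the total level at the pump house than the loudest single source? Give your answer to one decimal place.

Uncorrelated sources add in intensity (power), not in dB.
L_total = 10·log₁₀(10^(58.6/10) + 10^(55.0/10) + 10^(49.2/10)) = 60.51 dB SPL.
Excess over the loudest (58.6 dB): 60.51 − 58.6 = 1.9 dB.

1.9 dB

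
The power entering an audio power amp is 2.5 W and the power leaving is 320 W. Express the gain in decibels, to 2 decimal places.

21.07 dB

For a power ratio, dB = 10·log₁₀(P₂/P₁).
10·log₁₀(320/2.5) = 10·log₁₀(128.0) = 21.07 dB.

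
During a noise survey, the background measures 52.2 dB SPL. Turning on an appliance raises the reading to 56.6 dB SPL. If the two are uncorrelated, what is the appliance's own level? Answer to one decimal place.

54.6 dB SPL

Remove the background by subtracting linear intensities:
L_src = 10·log₁₀(10^(56.6/10) − 10^(52.2/10)) = 10·log₁₀(291100) = 54.6 dB SPL.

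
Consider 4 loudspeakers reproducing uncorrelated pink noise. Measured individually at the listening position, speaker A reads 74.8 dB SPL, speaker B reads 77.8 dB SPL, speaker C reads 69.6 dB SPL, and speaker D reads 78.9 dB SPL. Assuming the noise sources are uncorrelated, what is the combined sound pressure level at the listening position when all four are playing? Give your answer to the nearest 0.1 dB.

Incoherent sources sum as intensities:
L_total = 10·log₁₀(10^(74.8/10) + 10^(77.8/10) + 10^(69.6/10) + 10^(78.9/10)) = 10·log₁₀(177200000) = 82.5 dB SPL.

82.5 dB SPL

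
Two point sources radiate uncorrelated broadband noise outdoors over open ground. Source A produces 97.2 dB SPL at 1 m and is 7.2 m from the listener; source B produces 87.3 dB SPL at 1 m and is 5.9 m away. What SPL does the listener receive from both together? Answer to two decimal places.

At the listener: L_A = 97.2 − 20·log₁₀(7.2) = 80.053 dB; L_B = 87.3 − 20·log₁₀(5.9) = 71.883 dB.
Combined: 10·log₁₀(10^(80.053/10)+10^(71.883/10)) = 80.67 dB SPL.

80.67 dB SPL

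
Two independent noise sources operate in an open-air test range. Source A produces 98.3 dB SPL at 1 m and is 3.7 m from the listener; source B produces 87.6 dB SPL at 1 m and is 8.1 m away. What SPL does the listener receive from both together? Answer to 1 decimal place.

At the listener: L_A = 98.3 − 20·log₁₀(3.7) = 86.94 dB; L_B = 87.6 − 20·log₁₀(8.1) = 69.43 dB.
Combined: 10·log₁₀(10^(86.94/10)+10^(69.43/10)) = 87.0 dB SPL.

87.0 dB SPL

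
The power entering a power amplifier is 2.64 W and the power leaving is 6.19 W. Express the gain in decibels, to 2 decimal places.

3.70 dB

Power ratio → dB uses the 10·log₁₀ form:
10·log₁₀(6.19/2.64) = 10·log₁₀(2.345) = 3.70 dB.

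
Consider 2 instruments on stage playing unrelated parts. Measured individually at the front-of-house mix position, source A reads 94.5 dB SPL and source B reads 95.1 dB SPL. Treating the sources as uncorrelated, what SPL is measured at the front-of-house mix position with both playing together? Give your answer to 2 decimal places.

Uncorrelated sources add in intensity (power), not in dB.
L_total = 10·log₁₀(10^(94.5/10) + 10^(95.1/10)) = 10·log₁₀(6054000000) = 97.82 dB SPL.

97.82 dB SPL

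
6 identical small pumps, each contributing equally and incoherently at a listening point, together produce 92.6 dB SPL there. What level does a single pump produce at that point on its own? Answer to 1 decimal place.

6 equal incoherent sources add 10·log₁₀(6) = 7.78 dB over one source.
L_one = 92.6 − 7.78 = 84.8 dB SPL.

84.8 dB SPL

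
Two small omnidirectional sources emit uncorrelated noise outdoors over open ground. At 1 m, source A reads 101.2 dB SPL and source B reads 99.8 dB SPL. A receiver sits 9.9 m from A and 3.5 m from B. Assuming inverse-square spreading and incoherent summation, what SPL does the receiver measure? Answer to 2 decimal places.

At the listener: L_A = 101.2 − 20·log₁₀(9.9) = 81.287 dB; L_B = 99.8 − 20·log₁₀(3.5) = 88.919 dB.
Combined: 10·log₁₀(10^(81.287/10)+10^(88.919/10)) = 89.61 dB SPL.

89.61 dB SPL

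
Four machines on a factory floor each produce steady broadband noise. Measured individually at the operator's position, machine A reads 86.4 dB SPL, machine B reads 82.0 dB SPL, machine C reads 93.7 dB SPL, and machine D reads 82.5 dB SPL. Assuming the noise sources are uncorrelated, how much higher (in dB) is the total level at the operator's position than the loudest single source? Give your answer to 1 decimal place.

Uncorrelated sources add in intensity (power), not in dB.
L_total = 10·log₁₀(10^(86.4/10) + 10^(82.0/10) + 10^(93.7/10) + 10^(82.5/10)) = 94.94 dB SPL.
Excess over the loudest (93.7 dB): 94.94 − 93.7 = 1.2 dB.

1.2 dB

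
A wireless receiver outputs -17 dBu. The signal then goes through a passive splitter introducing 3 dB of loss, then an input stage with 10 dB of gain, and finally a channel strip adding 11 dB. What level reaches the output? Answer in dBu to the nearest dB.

In dB, series stages simply add:
-17 − 3 + 10 + 11 = +1 dBu.

+1 dBu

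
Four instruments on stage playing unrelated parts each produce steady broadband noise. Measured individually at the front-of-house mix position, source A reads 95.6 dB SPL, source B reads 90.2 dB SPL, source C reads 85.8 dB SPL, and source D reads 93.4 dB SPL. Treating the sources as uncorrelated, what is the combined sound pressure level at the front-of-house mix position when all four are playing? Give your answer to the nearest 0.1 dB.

98.6 dB SPL

Add the sources as powers (linear), then convert back to dB:
L_total = 10·log₁₀(10^(95.6/10) + 10^(90.2/10) + 10^(85.8/10) + 10^(93.4/10)) = 10·log₁₀(7246000000) = 98.6 dB SPL.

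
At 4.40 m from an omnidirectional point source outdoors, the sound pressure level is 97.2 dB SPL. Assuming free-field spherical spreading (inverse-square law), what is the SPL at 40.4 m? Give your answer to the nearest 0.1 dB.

Free-field point source: level drops by 20·log₁₀ of the distance ratio.
ΔL = −20·log₁₀(40.4/4.40) = -19.26 dB, so L₂ = 97.2 + (-19.26) = 77.9 dB SPL.

77.9 dB SPL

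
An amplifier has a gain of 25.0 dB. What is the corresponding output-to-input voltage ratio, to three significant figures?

17.8

Voltage ratio = 10^(dB/20).
10^(25.0/20) = 10^(1.250) = 17.8.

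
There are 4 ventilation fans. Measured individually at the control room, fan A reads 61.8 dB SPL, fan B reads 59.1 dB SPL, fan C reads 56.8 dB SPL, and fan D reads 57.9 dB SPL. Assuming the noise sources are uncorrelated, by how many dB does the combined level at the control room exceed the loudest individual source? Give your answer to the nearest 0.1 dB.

3.5 dB

Uncorrelated sources add in intensity (power), not in dB.
L_total = 10·log₁₀(10^(61.8/10) + 10^(59.1/10) + 10^(56.8/10) + 10^(57.9/10)) = 65.34 dB SPL.
Excess over the loudest (61.8 dB): 65.34 − 61.8 = 3.5 dB.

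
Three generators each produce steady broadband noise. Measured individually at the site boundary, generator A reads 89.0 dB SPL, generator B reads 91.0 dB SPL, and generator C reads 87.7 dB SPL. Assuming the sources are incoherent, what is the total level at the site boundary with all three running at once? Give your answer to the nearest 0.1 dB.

94.2 dB SPL

Add the sources as powers (linear), then convert back to dB:
L_total = 10·log₁₀(10^(89.0/10) + 10^(91.0/10) + 10^(87.7/10)) = 10·log₁₀(2642000000) = 94.2 dB SPL.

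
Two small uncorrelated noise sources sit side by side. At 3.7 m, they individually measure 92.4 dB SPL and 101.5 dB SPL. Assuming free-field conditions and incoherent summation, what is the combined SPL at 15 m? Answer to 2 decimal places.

89.85 dB SPL

Combined at 3.7 m: 10·log₁₀(10^(92.4/10)+10^(101.5/10)) = 102.004 dB SPL.
Then apply −20·log₁₀(15/3.7) = -12.158 dB → 89.85 dB SPL.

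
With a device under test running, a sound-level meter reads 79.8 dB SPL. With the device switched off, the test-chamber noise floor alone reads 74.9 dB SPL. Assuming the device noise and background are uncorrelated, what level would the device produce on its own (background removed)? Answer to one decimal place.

Background correction is a power subtraction:
L_src = 10·log₁₀(10^(79.8/10) − 10^(74.9/10)) = 10·log₁₀(64600000) = 78.1 dB SPL.

78.1 dB SPL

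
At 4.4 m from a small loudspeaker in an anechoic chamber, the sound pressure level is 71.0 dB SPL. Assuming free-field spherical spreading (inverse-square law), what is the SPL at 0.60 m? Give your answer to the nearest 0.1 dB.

For a point source in a free field, ΔL = −20·log₁₀(d₂/d₁).
ΔL = −20·log₁₀(0.60/4.4) = 17.31 dB, so L₂ = 71.0 + (17.31) = 88.3 dB SPL.

88.3 dB SPL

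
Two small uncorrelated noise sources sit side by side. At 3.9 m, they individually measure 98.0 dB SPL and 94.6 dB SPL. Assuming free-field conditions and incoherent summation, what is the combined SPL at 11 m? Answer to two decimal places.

Combined at 3.9 m: 10·log₁₀(10^(98.0/10)+10^(94.6/10)) = 99.635 dB SPL.
Then apply −20·log₁₀(11/3.9) = -9.007 dB → 90.63 dB SPL.

90.63 dB SPL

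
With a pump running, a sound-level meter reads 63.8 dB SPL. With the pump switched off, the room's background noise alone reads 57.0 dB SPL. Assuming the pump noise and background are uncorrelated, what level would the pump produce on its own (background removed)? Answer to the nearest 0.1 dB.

62.8 dB SPL

Remove the background by subtracting linear intensities:
L_src = 10·log₁₀(10^(63.8/10) − 10^(57.0/10)) = 10·log₁₀(1898000) = 62.8 dB SPL.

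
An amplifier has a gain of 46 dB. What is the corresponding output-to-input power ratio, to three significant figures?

39800

Power ratio = 10^(dB/10).
10^(46/10) = 10^(4.600) = 39800.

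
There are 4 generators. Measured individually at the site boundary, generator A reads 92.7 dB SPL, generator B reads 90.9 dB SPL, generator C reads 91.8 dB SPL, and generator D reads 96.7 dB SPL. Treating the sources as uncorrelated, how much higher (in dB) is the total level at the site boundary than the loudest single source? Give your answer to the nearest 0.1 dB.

3.0 dB

Uncorrelated sources add in intensity (power), not in dB.
L_total = 10·log₁₀(10^(92.7/10) + 10^(90.9/10) + 10^(91.8/10) + 10^(96.7/10)) = 99.68 dB SPL.
Excess over the loudest (96.7 dB): 99.68 − 96.7 = 3.0 dB.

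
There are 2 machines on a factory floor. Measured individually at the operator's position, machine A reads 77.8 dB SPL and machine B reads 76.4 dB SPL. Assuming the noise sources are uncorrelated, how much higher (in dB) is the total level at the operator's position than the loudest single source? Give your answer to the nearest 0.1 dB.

Add the sources as powers (linear), then convert back to dB:
L_total = 10·log₁₀(10^(77.8/10) + 10^(76.4/10)) = 80.17 dB SPL.
Excess over the loudest (77.8 dB): 80.17 − 77.8 = 2.4 dB.

2.4 dB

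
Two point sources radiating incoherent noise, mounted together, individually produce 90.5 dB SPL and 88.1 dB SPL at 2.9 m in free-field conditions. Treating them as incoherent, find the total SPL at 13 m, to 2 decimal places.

Combined at 2.9 m: 10·log₁₀(10^(90.5/10)+10^(88.1/10)) = 92.474 dB SPL.
Then apply −20·log₁₀(13/2.9) = -13.031 dB → 79.44 dB SPL.

79.44 dB SPL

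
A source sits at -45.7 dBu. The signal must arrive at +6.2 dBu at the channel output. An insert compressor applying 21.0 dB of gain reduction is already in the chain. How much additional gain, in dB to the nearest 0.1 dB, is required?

The required make-up gain is the shortfall in the dB sum.
G = +6.2 − (-45.7) + 21.0 = 72.9 dB.

72.9 dB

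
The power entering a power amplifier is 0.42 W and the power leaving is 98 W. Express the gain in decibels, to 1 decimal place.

For a power ratio, dB = 10·log₁₀(P₂/P₁).
10·log₁₀(98/0.42) = 10·log₁₀(233.3) = 23.7 dB.

23.7 dB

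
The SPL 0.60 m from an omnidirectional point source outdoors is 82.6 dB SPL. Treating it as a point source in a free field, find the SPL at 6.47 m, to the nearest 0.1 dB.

Free-field point source: level drops by 20·log₁₀ of the distance ratio.
ΔL = −20·log₁₀(6.47/0.60) = -20.66 dB, so L₂ = 82.6 + (-20.66) = 61.9 dB SPL.

61.9 dB SPL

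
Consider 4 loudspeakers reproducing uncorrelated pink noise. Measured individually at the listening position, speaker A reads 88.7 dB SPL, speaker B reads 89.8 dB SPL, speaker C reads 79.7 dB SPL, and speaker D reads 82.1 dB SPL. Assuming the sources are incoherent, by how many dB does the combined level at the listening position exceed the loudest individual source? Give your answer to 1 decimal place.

Uncorrelated sources add in intensity (power), not in dB.
L_total = 10·log₁₀(10^(88.7/10) + 10^(89.8/10) + 10^(79.7/10) + 10^(82.1/10)) = 92.90 dB SPL.
Excess over the loudest (89.8 dB): 92.90 − 89.8 = 3.1 dB.

3.1 dB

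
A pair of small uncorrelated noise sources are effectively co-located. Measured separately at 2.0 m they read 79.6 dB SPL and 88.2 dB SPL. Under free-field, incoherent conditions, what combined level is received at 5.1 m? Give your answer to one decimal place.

Combined at 2.0 m: 10·log₁₀(10^(79.6/10)+10^(88.2/10)) = 88.76 dB SPL.
Then apply −20·log₁₀(5.1/2.0) = -8.13 dB → 80.6 dB SPL.

80.6 dB SPL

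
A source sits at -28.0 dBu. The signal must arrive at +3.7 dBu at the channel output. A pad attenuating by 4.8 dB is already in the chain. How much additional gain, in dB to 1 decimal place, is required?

The required make-up gain is the shortfall in the dB sum.
G = +3.7 − (-28.0) + 4.8 = 36.5 dB.

36.5 dB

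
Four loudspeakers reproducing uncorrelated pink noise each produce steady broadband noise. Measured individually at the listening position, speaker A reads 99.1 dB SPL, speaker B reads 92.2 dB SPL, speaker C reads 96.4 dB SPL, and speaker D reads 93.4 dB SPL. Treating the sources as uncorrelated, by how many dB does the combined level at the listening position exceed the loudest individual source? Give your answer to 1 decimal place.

3.0 dB

Uncorrelated sources add in intensity (power), not in dB.
L_total = 10·log₁₀(10^(99.1/10) + 10^(92.2/10) + 10^(96.4/10) + 10^(93.4/10)) = 102.13 dB SPL.
Excess over the loudest (99.1 dB): 102.13 − 99.1 = 3.0 dB.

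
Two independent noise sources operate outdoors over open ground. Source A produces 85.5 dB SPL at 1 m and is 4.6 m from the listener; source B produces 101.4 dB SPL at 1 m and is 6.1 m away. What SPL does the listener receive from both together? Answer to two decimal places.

85.89 dB SPL

At the listener: L_A = 85.5 − 20·log₁₀(4.6) = 72.245 dB; L_B = 101.4 − 20·log₁₀(6.1) = 85.693 dB.
Combined: 10·log₁₀(10^(72.245/10)+10^(85.693/10)) = 85.89 dB SPL.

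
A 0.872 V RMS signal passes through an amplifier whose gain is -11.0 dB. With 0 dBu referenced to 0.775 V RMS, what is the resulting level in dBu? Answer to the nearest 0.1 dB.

-10.0 dBu

Input level: 20·log₁₀(0.872/0.775) = 1.02 dBu.
Output: 1.02 − 11.0 = -10.0 dBu.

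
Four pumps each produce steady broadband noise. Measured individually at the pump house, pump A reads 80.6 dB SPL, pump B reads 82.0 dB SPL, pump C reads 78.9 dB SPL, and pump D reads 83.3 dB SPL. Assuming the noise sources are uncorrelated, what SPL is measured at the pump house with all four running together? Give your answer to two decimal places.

87.52 dB SPL

Incoherent sources sum as intensities:
L_total = 10·log₁₀(10^(80.6/10) + 10^(82.0/10) + 10^(78.9/10) + 10^(83.3/10)) = 10·log₁₀(564700000) = 87.52 dB SPL.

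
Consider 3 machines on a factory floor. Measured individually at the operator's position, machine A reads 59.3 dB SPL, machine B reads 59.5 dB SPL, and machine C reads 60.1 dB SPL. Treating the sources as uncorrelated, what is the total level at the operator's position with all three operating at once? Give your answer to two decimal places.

64.42 dB SPL

Incoherent sources sum as intensities:
L_total = 10·log₁₀(10^(59.3/10) + 10^(59.5/10) + 10^(60.1/10)) = 10·log₁₀(2766000) = 64.42 dB SPL.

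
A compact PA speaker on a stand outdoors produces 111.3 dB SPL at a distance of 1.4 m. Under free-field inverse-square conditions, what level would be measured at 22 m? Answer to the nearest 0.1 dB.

For a point source in a free field, ΔL = −20·log₁₀(d₂/d₁).
ΔL = −20·log₁₀(22/1.4) = -23.93 dB, so L₂ = 111.3 + (-23.93) = 87.4 dB SPL.

87.4 dB SPL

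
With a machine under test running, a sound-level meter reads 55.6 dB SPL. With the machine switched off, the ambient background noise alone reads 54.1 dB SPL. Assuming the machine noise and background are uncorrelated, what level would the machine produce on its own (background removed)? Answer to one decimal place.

Background correction is a power subtraction:
L_src = 10·log₁₀(10^(55.6/10) − 10^(54.1/10)) = 10·log₁₀(106000) = 50.3 dB SPL.

50.3 dB SPL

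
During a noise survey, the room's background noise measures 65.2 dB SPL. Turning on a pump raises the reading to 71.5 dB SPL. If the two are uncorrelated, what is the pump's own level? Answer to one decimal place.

70.3 dB SPL

Remove the background by subtracting linear intensities:
L_src = 10·log₁₀(10^(71.5/10) − 10^(65.2/10)) = 10·log₁₀(10810000) = 70.3 dB SPL.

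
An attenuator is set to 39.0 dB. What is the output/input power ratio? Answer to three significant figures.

Power ratio = 10^(dB/10).
10^(-39.0/10) = 10^(-3.900) = 0.000126.

0.000126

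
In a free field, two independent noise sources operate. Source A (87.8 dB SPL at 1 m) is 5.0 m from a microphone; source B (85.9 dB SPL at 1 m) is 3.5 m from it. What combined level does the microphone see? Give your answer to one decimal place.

At the listener: L_A = 87.8 − 20·log₁₀(5.0) = 73.82 dB; L_B = 85.9 − 20·log₁₀(3.5) = 75.02 dB.
Combined: 10·log₁₀(10^(73.82/10)+10^(75.02/10)) = 77.5 dB SPL.

77.5 dB SPL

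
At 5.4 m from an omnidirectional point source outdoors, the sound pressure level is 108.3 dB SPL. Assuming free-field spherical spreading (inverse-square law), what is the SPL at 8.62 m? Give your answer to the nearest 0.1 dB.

For a point source in a free field, ΔL = −20·log₁₀(d₂/d₁).
ΔL = −20·log₁₀(8.62/5.4) = -4.06 dB, so L₂ = 108.3 + (-4.06) = 104.2 dB SPL.

104.2 dB SPL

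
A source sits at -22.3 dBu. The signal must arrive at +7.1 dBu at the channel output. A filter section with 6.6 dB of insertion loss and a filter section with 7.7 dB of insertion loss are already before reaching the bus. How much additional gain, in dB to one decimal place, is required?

The required make-up gain is the shortfall in the dB sum.
G = +7.1 − (-22.3) + 6.6 + 7.7 = 43.7 dB.

43.7 dB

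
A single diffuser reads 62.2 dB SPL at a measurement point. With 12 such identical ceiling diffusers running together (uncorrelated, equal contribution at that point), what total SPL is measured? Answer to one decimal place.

73.0 dB SPL

12 equal incoherent sources raise the level by 10·log₁₀(12) = 10.79 dB.
L_total = 62.2 + 10.79 = 73.0 dB SPL.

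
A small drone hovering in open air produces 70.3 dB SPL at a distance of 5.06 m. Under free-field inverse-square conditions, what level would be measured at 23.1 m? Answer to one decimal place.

57.1 dB SPL

Free-field point source: level drops by 20·log₁₀ of the distance ratio.
ΔL = −20·log₁₀(23.1/5.06) = -13.19 dB, so L₂ = 70.3 + (-13.19) = 57.1 dB SPL.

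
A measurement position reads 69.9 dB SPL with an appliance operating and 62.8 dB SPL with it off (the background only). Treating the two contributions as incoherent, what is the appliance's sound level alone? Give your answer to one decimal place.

69.0 dB SPL

Remove the background by subtracting linear intensities:
L_src = 10·log₁₀(10^(69.9/10) − 10^(62.8/10)) = 10·log₁₀(7867000) = 69.0 dB SPL.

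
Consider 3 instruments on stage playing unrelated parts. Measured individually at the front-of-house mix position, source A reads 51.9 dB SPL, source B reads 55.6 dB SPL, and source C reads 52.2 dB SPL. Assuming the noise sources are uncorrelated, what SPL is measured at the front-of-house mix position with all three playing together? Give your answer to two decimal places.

Add the sources as powers (linear), then convert back to dB:
L_total = 10·log₁₀(10^(51.9/10) + 10^(55.6/10) + 10^(52.2/10)) = 10·log₁₀(683900) = 58.35 dB SPL.

58.35 dB SPL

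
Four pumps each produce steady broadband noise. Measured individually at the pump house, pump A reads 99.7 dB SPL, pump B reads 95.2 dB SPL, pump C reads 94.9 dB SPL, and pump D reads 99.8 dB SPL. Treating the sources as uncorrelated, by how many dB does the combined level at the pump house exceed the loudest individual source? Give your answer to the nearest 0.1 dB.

Add the sources as powers (linear), then convert back to dB:
L_total = 10·log₁₀(10^(99.7/10) + 10^(95.2/10) + 10^(94.9/10) + 10^(99.8/10)) = 104.03 dB SPL.
Excess over the loudest (99.8 dB): 104.03 − 99.8 = 4.2 dB.

4.2 dB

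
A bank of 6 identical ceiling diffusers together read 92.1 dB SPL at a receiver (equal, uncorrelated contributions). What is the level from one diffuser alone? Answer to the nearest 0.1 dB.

84.3 dB SPL

6 equal incoherent sources add 10·log₁₀(6) = 7.78 dB over one source.
L_one = 92.1 − 7.78 = 84.3 dB SPL.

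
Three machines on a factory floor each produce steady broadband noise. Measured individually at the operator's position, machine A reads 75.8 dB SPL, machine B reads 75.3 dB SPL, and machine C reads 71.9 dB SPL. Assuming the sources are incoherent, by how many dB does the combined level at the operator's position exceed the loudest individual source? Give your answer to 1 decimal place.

Incoherent sources sum as intensities:
L_total = 10·log₁₀(10^(75.8/10) + 10^(75.3/10) + 10^(71.9/10)) = 79.41 dB SPL.
Excess over the loudest (75.8 dB): 79.41 − 75.8 = 3.6 dB.

3.6 dB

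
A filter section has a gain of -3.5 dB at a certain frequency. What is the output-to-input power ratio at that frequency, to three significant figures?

Power ratio = 10^(dB/10).
10^(-3.5/10) = 10^(-0.3500) = 0.447.

0.447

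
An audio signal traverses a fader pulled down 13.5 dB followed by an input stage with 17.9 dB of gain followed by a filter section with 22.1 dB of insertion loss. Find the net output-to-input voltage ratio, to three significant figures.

Net gain = (−13.5) + 17.9 + (−22.1) = -17.7 dB.
Voltage ratio = 10^(-17.7/20) = 0.130.

0.130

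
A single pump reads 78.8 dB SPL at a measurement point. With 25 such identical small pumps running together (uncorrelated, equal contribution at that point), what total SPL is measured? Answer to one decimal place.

92.8 dB SPL

25 equal incoherent sources raise the level by 10·log₁₀(25) = 13.98 dB.
L_total = 78.8 + 13.98 = 92.8 dB SPL.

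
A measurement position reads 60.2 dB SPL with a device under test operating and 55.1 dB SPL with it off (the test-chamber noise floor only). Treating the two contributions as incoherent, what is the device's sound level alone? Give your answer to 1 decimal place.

58.6 dB SPL

Background correction is a power subtraction:
L_src = 10·log₁₀(10^(60.2/10) − 10^(55.1/10)) = 10·log₁₀(723500) = 58.6 dB SPL.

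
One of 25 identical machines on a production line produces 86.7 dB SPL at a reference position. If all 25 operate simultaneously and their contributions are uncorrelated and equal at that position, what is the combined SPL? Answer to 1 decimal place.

100.7 dB SPL

25 equal incoherent sources raise the level by 10·log₁₀(25) = 13.98 dB.
L_total = 86.7 + 13.98 = 100.7 dB SPL.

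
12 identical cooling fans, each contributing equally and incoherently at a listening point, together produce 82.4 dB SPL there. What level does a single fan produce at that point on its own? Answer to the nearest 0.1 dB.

71.6 dB SPL

12 equal incoherent sources add 10·log₁₀(12) = 10.79 dB over one source.
L_one = 82.4 − 10.79 = 71.6 dB SPL.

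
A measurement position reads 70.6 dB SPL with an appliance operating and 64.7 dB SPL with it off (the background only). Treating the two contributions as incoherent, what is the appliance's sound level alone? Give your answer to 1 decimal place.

69.3 dB SPL

Remove the background by subtracting linear intensities:
L_src = 10·log₁₀(10^(70.6/10) − 10^(64.7/10)) = 10·log₁₀(8530000) = 69.3 dB SPL.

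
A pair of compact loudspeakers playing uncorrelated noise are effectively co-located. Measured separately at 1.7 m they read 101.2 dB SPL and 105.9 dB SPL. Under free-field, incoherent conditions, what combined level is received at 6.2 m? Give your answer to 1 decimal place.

95.9 dB SPL

Combined at 1.7 m: 10·log₁₀(10^(101.2/10)+10^(105.9/10)) = 107.17 dB SPL.
Then apply −20·log₁₀(6.2/1.7) = -11.24 dB → 95.9 dB SPL.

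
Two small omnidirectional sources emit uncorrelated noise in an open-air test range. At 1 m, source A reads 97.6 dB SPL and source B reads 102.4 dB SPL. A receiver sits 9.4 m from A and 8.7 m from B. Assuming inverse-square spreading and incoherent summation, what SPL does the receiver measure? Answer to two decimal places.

At the listener: L_A = 97.6 − 20·log₁₀(9.4) = 78.137 dB; L_B = 102.4 − 20·log₁₀(8.7) = 83.610 dB.
Combined: 10·log₁₀(10^(78.137/10)+10^(83.610/10)) = 84.69 dB SPL.

84.69 dB SPL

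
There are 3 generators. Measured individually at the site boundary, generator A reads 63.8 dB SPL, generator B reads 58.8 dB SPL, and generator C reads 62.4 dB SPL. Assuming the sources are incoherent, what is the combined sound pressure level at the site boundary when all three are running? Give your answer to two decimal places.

66.90 dB SPL

Uncorrelated sources add in intensity (power), not in dB.
L_total = 10·log₁₀(10^(63.8/10) + 10^(58.8/10) + 10^(62.4/10)) = 10·log₁₀(4895000) = 66.90 dB SPL.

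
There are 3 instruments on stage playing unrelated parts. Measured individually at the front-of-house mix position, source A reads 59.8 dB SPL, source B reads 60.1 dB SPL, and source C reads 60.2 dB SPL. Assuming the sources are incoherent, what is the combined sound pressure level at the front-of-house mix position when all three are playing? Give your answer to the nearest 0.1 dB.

64.8 dB SPL

Incoherent sources sum as intensities:
L_total = 10·log₁₀(10^(59.8/10) + 10^(60.1/10) + 10^(60.2/10)) = 10·log₁₀(3025000) = 64.8 dB SPL.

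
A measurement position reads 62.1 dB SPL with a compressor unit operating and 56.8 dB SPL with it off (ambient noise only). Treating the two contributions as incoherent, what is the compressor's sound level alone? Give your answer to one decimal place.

Background correction is a power subtraction:
L_src = 10·log₁₀(10^(62.1/10) − 10^(56.8/10)) = 10·log₁₀(1143000) = 60.6 dB SPL.

60.6 dB SPL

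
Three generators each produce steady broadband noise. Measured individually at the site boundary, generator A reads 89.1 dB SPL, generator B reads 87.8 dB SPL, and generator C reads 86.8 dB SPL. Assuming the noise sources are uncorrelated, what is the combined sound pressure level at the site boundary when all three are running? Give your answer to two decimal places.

92.77 dB SPL

Add the sources as powers (linear), then convert back to dB:
L_total = 10·log₁₀(10^(89.1/10) + 10^(87.8/10) + 10^(86.8/10)) = 10·log₁₀(1894000000) = 92.77 dB SPL.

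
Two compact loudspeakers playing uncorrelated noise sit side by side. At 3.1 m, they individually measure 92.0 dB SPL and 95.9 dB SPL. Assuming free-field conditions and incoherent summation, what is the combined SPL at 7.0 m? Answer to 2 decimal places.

90.31 dB SPL

Combined at 3.1 m: 10·log₁₀(10^(92.0/10)+10^(95.9/10)) = 97.384 dB SPL.
Then apply −20·log₁₀(7.0/3.1) = -7.075 dB → 90.31 dB SPL.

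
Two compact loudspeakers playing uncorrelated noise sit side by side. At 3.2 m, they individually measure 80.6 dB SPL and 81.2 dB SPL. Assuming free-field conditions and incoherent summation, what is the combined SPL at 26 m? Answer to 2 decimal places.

65.72 dB SPL

Combined at 3.2 m: 10·log₁₀(10^(80.6/10)+10^(81.2/10)) = 83.921 dB SPL.
Then apply −20·log₁₀(26/3.2) = -18.196 dB → 65.72 dB SPL.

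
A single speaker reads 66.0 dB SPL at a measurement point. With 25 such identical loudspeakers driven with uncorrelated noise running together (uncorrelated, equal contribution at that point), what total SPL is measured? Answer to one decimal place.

80.0 dB SPL

25 equal incoherent sources raise the level by 10·log₁₀(25) = 13.98 dB.
L_total = 66.0 + 13.98 = 80.0 dB SPL.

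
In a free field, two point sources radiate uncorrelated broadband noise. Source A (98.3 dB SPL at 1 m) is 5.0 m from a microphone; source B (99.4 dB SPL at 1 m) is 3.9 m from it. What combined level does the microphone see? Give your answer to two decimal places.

At the listener: L_A = 98.3 − 20·log₁₀(5.0) = 84.321 dB; L_B = 99.4 − 20·log₁₀(3.9) = 87.579 dB.
Combined: 10·log₁₀(10^(84.321/10)+10^(87.579/10)) = 89.26 dB SPL.

89.26 dB SPL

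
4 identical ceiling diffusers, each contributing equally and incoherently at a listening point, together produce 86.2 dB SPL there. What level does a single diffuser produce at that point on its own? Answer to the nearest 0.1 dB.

4 equal incoherent sources add 10·log₁₀(4) = 6.02 dB over one source.
L_one = 86.2 − 6.02 = 80.2 dB SPL.

80.2 dB SPL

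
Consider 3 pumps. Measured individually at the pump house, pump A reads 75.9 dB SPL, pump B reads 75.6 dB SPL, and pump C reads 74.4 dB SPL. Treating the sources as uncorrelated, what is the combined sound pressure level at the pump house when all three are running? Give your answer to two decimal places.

Uncorrelated sources add in intensity (power), not in dB.
L_total = 10·log₁₀(10^(75.9/10) + 10^(75.6/10) + 10^(74.4/10)) = 10·log₁₀(102800000) = 80.12 dB SPL.

80.12 dB SPL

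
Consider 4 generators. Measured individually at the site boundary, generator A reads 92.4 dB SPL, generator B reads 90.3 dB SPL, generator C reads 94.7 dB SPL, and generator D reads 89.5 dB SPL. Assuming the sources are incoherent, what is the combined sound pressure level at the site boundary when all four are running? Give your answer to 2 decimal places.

Uncorrelated sources add in intensity (power), not in dB.
L_total = 10·log₁₀(10^(92.4/10) + 10^(90.3/10) + 10^(94.7/10) + 10^(89.5/10)) = 10·log₁₀(6652000000) = 98.23 dB SPL.

98.23 dB SPL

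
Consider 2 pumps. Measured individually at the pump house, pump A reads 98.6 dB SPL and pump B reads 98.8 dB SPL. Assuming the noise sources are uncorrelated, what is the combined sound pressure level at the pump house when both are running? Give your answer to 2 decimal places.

Incoherent sources sum as intensities:
L_total = 10·log₁₀(10^(98.6/10) + 10^(98.8/10)) = 10·log₁₀(14830000000) = 101.71 dB SPL.

101.71 dB SPL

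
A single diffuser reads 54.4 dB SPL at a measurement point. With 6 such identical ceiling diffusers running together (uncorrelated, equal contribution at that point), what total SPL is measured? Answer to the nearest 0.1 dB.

6 equal incoherent sources raise the level by 10·log₁₀(6) = 7.78 dB.
L_total = 54.4 + 7.78 = 62.2 dB SPL.

62.2 dB SPL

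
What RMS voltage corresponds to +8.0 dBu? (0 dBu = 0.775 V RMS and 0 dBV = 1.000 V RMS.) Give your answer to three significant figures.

V = 0.775 V × 10^(+8.0/20).
= 0.775 × 2.512 = 1.95 V.

1.95 V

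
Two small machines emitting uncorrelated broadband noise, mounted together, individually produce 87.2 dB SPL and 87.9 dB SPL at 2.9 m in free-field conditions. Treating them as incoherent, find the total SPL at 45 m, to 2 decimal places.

Combined at 2.9 m: 10·log₁₀(10^(87.2/10)+10^(87.9/10)) = 90.574 dB SPL.
Then apply −20·log₁₀(45/2.9) = -23.816 dB → 66.76 dB SPL.

66.76 dB SPL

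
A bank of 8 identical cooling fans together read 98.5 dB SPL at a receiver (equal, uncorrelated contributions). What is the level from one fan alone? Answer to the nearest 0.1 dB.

89.5 dB SPL

8 equal incoherent sources add 10·log₁₀(8) = 9.03 dB over one source.
L_one = 98.5 − 9.03 = 89.5 dB SPL.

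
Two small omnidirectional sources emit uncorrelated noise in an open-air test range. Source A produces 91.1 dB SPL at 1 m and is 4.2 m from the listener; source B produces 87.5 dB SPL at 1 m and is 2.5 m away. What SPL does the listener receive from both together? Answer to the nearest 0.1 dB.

At the listener: L_A = 91.1 − 20·log₁₀(4.2) = 78.64 dB; L_B = 87.5 − 20·log₁₀(2.5) = 79.54 dB.
Combined: 10·log₁₀(10^(78.64/10)+10^(79.54/10)) = 82.1 dB SPL.

82.1 dB SPL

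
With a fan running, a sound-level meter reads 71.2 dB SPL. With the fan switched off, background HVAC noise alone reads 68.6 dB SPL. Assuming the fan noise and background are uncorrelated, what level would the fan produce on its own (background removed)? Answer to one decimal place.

Background correction is a power subtraction:
L_src = 10·log₁₀(10^(71.2/10) − 10^(68.6/10)) = 10·log₁₀(5938000) = 67.7 dB SPL.

67.7 dB SPL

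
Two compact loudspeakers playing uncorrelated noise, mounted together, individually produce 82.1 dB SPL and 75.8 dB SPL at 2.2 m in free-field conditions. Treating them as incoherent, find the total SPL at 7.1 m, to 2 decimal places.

72.84 dB SPL

Combined at 2.2 m: 10·log₁₀(10^(82.1/10)+10^(75.8/10)) = 83.015 dB SPL.
Then apply −20·log₁₀(7.1/2.2) = -10.177 dB → 72.84 dB SPL.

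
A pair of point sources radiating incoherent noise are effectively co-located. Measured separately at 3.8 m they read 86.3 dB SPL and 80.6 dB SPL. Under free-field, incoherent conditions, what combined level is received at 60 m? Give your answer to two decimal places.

63.37 dB SPL

Combined at 3.8 m: 10·log₁₀(10^(86.3/10)+10^(80.6/10)) = 87.335 dB SPL.
Then apply −20·log₁₀(60/3.8) = -23.967 dB → 63.37 dB SPL.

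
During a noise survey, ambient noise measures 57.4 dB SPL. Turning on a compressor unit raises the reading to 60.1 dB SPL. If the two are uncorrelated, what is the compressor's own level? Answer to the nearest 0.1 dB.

Background correction is a power subtraction:
L_src = 10·log₁₀(10^(60.1/10) − 10^(57.4/10)) = 10·log₁₀(473800) = 56.8 dB SPL.

56.8 dB SPL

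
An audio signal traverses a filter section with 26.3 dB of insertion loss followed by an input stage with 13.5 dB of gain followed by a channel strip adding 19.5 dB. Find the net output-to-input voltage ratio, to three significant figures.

Net gain = (−26.3) + 13.5 + 19.5 = 6.7 dB.
Voltage ratio = 10^(6.7/20) = 2.16.

2.16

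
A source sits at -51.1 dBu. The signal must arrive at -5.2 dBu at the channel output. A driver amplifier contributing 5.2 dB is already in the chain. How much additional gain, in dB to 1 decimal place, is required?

40.7 dB

The required make-up gain is the shortfall in the dB sum.
G = -5.2 − (-51.1) − 5.2 = 40.7 dB.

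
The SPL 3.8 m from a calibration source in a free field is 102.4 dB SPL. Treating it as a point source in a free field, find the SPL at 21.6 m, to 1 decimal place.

87.3 dB SPL

Free-field point source: level drops by 20·log₁₀ of the distance ratio.
ΔL = −20·log₁₀(21.6/3.8) = -15.09 dB, so L₂ = 102.4 + (-15.09) = 87.3 dB SPL.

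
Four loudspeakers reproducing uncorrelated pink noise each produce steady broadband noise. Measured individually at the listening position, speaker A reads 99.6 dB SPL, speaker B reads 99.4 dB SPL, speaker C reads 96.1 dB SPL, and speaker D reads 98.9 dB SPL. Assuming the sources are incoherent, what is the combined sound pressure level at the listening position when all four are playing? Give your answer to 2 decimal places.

Incoherent sources sum as intensities:
L_total = 10·log₁₀(10^(99.6/10) + 10^(99.4/10) + 10^(96.1/10) + 10^(98.9/10)) = 10·log₁₀(29666000000) = 104.72 dB SPL.

104.72 dB SPL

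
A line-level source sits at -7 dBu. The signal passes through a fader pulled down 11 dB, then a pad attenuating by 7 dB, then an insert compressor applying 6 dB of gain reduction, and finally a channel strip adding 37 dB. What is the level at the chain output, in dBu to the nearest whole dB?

+6 dBu

Cascaded gains and losses add directly in dB.
-7 − 11 − 7 − 6 + 37 = +6 dBu.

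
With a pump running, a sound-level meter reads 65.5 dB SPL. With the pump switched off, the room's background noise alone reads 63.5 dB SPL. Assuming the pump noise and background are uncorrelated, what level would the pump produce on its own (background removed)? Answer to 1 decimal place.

61.2 dB SPL

Remove the background by subtracting linear intensities:
L_src = 10·log₁₀(10^(65.5/10) − 10^(63.5/10)) = 10·log₁₀(1309000) = 61.2 dB SPL.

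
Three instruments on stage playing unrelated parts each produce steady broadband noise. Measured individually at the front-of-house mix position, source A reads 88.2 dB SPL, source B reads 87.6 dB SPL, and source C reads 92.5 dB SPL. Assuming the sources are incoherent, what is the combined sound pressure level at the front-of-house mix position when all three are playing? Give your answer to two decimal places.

94.79 dB SPL

Incoherent sources sum as intensities:
L_total = 10·log₁₀(10^(88.2/10) + 10^(87.6/10) + 10^(92.5/10)) = 10·log₁₀(3014000000) = 94.79 dB SPL.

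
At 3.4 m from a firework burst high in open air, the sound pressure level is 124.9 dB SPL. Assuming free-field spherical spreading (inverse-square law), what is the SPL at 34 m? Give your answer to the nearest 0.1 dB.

104.9 dB SPL

Free-field point source: level drops by 20·log₁₀ of the distance ratio.
ΔL = −20·log₁₀(34/3.4) = -20.00 dB, so L₂ = 124.9 + (-20.00) = 104.9 dB SPL.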